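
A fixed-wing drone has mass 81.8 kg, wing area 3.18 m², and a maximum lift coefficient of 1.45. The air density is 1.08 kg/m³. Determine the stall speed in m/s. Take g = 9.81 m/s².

Weight W = mg = 81.8 × 9.81 = 802.5 N.
From L = ½ρV²S·CL,max = W: V_stall = √(2W/(ρSCL,max)) = √(2·802.5/(1.08·3.18·1.45))
V_stall = √322.3 = 18 m/s

V_stall = 18 m/s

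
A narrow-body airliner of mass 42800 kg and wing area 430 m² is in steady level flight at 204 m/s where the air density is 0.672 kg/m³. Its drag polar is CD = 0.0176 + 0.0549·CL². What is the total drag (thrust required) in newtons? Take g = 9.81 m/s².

Level flight ⇒ L = W = m·g = 42800 × 9.81 = 4.1987×10^5 N.
Dynamic pressure q = 0.5 × 0.672 × 204² = 13980 Pa.
CL = W/(q·S) = 4.1987×10^5 / (13980 × 430) = 0.06983.
CD = 0.0176 + 0.0549 × 0.06983² = 0.01787.
D = q·S·CD = 13980 × 430 × 0.01787 = 1.074×10^5 N

D = 1.07×10^5 N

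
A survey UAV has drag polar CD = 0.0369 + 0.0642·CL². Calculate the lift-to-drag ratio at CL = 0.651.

L/D = 10.2

CD = 0.0369 + 0.0642 × 0.651² = 0.06411
L/D = CL/CD = 0.651 / 0.06411 = 10.2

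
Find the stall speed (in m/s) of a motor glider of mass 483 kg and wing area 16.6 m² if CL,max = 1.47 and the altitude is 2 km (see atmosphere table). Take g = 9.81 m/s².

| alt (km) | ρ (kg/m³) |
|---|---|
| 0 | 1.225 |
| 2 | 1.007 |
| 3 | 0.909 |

V_stall = 19.6 m/s

At 2 km, from the table: ρ = 1.007 kg/m³.
Weight W = mg = 483 × 9.81 = 4738 N.
V_stall = √(2W/(ρ·S·CL,max)) = √(2 × 4738 / (1.007 × 16.6 × 1.47))
V_stall = √385.6 = 19.6 m/s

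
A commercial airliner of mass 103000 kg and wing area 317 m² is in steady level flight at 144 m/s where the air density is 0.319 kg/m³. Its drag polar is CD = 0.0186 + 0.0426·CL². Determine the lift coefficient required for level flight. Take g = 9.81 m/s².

CL = 0.964

In steady level flight, lift balances weight: W = mg = 103000 × 9.81 = 1.0104×10^6 N.
Dynamic pressure q = 0.5 × 0.319 × 144² = 3307 Pa.
Required CL = L/(qS) = 1.0104×10^6/(3307·317) = 0.9637.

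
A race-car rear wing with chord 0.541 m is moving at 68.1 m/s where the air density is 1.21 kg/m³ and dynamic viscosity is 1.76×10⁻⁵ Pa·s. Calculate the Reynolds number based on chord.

Re = 2.53×10^6

Re = ρ·v·c/μ = 1.21 × 68.1 × 0.541 / (1.76×10⁻⁵) = 2.53×10^6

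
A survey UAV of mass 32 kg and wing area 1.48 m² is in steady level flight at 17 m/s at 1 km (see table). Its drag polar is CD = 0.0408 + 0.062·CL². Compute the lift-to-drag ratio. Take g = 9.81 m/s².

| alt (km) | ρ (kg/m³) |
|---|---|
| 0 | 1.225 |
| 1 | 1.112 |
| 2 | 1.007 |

At 1 km, from the table: ρ = 1.112 kg/m³.
Level flight ⇒ L = W = m·g = 32 × 9.81 = 313.92 N.
Dynamic pressure q = 0.5 × 1.112 × 17² = 160.7 Pa.
CL = 2W/(ρv²S) = 2×313.92/(1.112×17²×1.48) = 1.32.
CD = 0.0408 + 0.062 × 1.32² = 0.1488.
L/D = CL/CD = 1.32 / 0.1488 = 8.87

L/D = 8.87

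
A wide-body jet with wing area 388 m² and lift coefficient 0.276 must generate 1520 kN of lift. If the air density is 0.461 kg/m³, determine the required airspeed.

v = 248 m/s

L = ½ρv²S·CL ⇒ v = √(2L/(ρ·S·CL))
v = √(2 × 1.52×10^6 / (0.461 × 388 × 0.276)) = √61580 = 248 m/s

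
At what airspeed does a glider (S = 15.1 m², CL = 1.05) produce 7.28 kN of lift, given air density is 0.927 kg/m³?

L = ½ρv²S·CL ⇒ v = √(2L/(ρ·S·CL))
v = √(2 × 7280 / (0.927 × 15.1 × 1.05)) = √990.6 = 31.5 m/s

v = 31.5 m/s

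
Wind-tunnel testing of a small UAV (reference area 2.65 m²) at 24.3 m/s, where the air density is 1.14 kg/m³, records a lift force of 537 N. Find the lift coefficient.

From L = ½ρv²S·CL, rearranging gives CL = 2L/(ρv²S).
CL = 2 × 537 / (1.14 × 24.3² × 2.65) = 0.602

CL = 0.602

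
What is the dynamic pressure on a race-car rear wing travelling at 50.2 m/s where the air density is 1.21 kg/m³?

q = 1520 Pa

q = ½ρv² = ½ × 1.21 × 50.2² = 1520 Pa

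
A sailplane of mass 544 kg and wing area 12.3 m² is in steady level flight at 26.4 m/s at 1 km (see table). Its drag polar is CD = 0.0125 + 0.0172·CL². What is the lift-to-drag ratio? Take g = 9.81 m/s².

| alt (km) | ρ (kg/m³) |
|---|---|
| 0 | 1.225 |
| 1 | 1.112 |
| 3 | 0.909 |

At 1 km, from the table: ρ = 1.112 kg/m³.
Level flight ⇒ L = W = m·g = 544 × 9.81 = 5336.6 N.
q = ½ρv² = ½ × 1.112 × 26.4² = 387.5 Pa.
Required CL = L/(qS) = 5336.6/(387.5·12.3) = 1.12.
CD = 0.0125 + 0.0172 × 1.12² = 0.03406.
L/D = CL/CD = 1.12 / 0.03406 = 32.9

L/D = 32.9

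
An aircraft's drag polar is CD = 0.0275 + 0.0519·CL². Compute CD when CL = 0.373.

CD = 0.0347

CD = 0.0275 + 0.0519 × 0.373² = 0.0275 + 0.007221 = 0.0347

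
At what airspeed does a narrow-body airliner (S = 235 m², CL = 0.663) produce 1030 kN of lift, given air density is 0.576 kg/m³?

L = ½ρv²S·CL ⇒ v = √(2L/(ρ·S·CL))
v = √(2 × 1.03×10^6 / (0.576 × 235 × 0.663)) = √22950 = 152 m/s

v = 152 m/s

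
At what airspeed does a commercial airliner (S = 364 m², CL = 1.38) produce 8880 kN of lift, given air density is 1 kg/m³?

v = 188 m/s

L = ½ρv²S·CL ⇒ v = √(2L/(ρ·S·CL))
v = √(2 × 8.88×10^6 / (1 × 364 × 1.38)) = √35360 = 188 m/s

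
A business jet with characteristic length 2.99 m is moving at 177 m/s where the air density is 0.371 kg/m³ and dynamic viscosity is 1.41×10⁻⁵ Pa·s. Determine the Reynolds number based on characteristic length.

Re = ρ·v·c/μ = 0.371 × 177 × 2.99 / (1.41×10⁻⁵) = 1.39×10^7

Re = 1.39×10^7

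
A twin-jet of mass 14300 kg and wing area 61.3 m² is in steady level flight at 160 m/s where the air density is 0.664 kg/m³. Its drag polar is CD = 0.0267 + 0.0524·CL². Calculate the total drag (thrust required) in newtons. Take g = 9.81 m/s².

D = 15900 N

Weight W = mg = 14300 × 9.81 = 1.4028×10^5 N; in level flight L = W.
Dynamic pressure q = 0.5 × 0.664 × 160² = 8499 Pa.
CL = W/(q·S) = 1.4028×10^5 / (8499 × 61.3) = 0.2693.
CD = 0.0267 + 0.0524 × 0.2693² = 0.0305.
D = q·S·CD = 8499 × 61.3 × 0.0305 = 15890 N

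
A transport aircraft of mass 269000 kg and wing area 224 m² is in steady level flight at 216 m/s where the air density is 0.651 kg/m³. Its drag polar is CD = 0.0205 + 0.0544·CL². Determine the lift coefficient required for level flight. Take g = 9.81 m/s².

Weight W = mg = 269000 × 9.81 = 2.6389×10^6 N; in level flight L = W.
Dynamic pressure q = 0.5 × 0.651 × 216² = 15190 Pa.
Required CL = L/(qS) = 2.6389×10^6/(15190·224) = 0.7757.

CL = 0.776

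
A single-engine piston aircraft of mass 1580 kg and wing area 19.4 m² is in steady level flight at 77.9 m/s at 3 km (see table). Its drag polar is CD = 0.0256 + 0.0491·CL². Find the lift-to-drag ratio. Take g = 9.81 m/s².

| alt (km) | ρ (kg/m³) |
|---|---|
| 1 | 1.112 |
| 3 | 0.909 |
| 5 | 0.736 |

L/D = 9.75

At 3 km, from the table: ρ = 0.909 kg/m³.
In steady level flight, lift balances weight: W = mg = 1580 × 9.81 = 15500 N.
Dynamic pressure q = 0.5 × 0.909 × 77.9² = 2758 Pa.
CL = W/(q·S) = 15500 / (2758 × 19.4) = 0.2897.
CD = 0.0256 + 0.0491 × 0.2897² = 0.02972.
L/D = CL/CD = 0.2897 / 0.02972 = 9.75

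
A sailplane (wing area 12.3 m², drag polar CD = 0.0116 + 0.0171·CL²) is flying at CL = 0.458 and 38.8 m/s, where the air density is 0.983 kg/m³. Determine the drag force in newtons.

CD = 0.0116 + 0.0171 × 0.458² = 0.01519
D = ½ρv²S·CD = ½ × 0.983 × 38.8² × 12.3 × 0.01519 = 138 N

D = 138 N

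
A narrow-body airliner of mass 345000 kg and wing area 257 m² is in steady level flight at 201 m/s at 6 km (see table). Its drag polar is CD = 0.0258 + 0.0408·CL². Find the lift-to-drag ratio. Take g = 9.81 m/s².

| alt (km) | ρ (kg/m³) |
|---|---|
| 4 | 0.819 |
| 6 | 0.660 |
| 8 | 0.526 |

L/D = 15.1

At 6 km, from the table: ρ = 0.660 kg/m³.
Weight W = mg = 345000 × 9.81 = 3.3844×10^6 N; in level flight L = W.
Dynamic pressure q = 0.5 × 0.66 × 201² = 13330 Pa.
Required CL = L/(qS) = 3.3844×10^6/(13330·257) = 0.9878.
CD = 0.0258 + 0.0408 × 0.9878² = 0.06561.
L/D = CL/CD = 0.9878 / 0.06561 = 15.1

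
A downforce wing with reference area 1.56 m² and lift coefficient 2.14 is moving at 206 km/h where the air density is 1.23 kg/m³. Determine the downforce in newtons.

Convert speed: v = 206 km/h ÷ 3.6 = 57.22 m/s.
L = ½ρv²S·CL = ½ × 1.23 × 57.22² × 1.56 × 2.14 = 6720 N ≈ 6.72 kN

L = 6720 N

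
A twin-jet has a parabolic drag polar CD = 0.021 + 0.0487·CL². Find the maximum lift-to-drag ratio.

(L/D)max = 15.6

For CD = CD0 + K·CL², (L/D)max occurs at CL* = √(CD0/K) and equals 1/(2√(K·CD0)).
(L/D)max = 1/(2√(0.0487 × 0.021)) = 1/(2 × 0.03198) = 15.6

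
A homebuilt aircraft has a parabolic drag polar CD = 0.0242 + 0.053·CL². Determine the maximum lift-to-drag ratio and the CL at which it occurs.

For CD = CD0 + K·CL², (L/D)max occurs at CL* = √(CD0/K) and equals 1/(2√(K·CD0)).
(L/D)max = 1/(2√(0.053 × 0.0242)) = 1/(2 × 0.03581) = 14
CL* = √(0.0242/0.053) = 0.676

(L/D)max = 14, at CL = 0.676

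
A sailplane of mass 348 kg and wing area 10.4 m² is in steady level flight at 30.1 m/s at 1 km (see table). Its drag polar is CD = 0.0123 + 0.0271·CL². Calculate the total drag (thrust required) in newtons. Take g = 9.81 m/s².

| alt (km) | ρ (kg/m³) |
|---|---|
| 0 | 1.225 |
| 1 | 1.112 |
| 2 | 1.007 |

D = 125 N

At 1 km, from the table: ρ = 1.112 kg/m³.
Level flight ⇒ L = W = m·g = 348 × 9.81 = 3413.9 N.
q = ½ρv² = ½ × 1.112 × 30.1² = 503.7 Pa.
Required CL = L/(qS) = 3413.9/(503.7·10.4) = 0.6516.
CD = 0.0123 + 0.0271 × 0.6516² = 0.02381.
D = q·S·CD = 503.7 × 10.4 × 0.02381 = 124.7 N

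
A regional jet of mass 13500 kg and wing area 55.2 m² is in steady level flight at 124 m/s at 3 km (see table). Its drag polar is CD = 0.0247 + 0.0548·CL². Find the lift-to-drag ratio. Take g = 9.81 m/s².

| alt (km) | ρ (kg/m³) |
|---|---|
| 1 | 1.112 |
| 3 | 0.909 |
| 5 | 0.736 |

At 3 km, from the table: ρ = 0.909 kg/m³.
In steady level flight, lift balances weight: W = mg = 13500 × 9.81 = 1.3244×10^5 N.
q = ½ρv² = ½ × 0.909 × 124² = 6988 Pa.
CL = 2W/(ρv²S) = 2×1.3244×10^5/(0.909×124²×55.2) = 0.3433.
CD = 0.0247 + 0.0548 × 0.3433² = 0.03116.
L/D = CL/CD = 0.3433 / 0.03116 = 11

L/D = 11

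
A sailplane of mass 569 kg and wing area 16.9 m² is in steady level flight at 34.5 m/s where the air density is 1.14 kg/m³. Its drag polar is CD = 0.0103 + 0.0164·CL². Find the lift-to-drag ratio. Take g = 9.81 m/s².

L/D = 34.3

Weight W = mg = 569 × 9.81 = 5581.9 N; in level flight L = W.
Dynamic pressure q = 0.5 × 1.14 × 34.5² = 678.4 Pa.
CL = 2W/(ρv²S) = 2×5581.9/(1.14×34.5²×16.9) = 0.4868.
CD = 0.0103 + 0.0164 × 0.4868² = 0.01419.
L/D = CL/CD = 0.4868 / 0.01419 = 34.3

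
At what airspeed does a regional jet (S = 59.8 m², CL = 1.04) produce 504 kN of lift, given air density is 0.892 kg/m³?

v = 135 m/s

L = ½ρv²S·CL ⇒ v = √(2L/(ρ·S·CL))
v = √(2 × 5.04×10^5 / (0.892 × 59.8 × 1.04)) = √18170 = 135 m/s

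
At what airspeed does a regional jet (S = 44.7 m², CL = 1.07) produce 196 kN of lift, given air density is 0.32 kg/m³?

L = ½ρv²S·CL ⇒ v = √(2L/(ρ·S·CL))
v = √(2 × 1.96×10^5 / (0.32 × 44.7 × 1.07)) = √25610 = 160 m/s

v = 160 m/s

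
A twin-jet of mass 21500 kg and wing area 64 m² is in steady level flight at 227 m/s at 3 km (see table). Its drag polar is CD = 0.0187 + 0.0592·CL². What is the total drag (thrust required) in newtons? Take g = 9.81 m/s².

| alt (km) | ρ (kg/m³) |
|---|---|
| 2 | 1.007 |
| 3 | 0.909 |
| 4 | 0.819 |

At 3 km, from the table: ρ = 0.909 kg/m³.
Weight W = mg = 21500 × 9.81 = 2.1092×10^5 N; in level flight L = W.
Dynamic pressure q = 0.5 × 0.909 × 227² = 23420 Pa.
CL = W/(q·S) = 2.1092×10^5 / (23420 × 64) = 0.1407.
CD = 0.0187 + 0.0592 × 0.1407² = 0.01987.
D = q·S·CD = 23420 × 64 × 0.01987 = 29790 N

D = 29800 N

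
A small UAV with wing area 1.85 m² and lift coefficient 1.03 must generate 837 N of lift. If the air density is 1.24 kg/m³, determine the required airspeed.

v = 26.6 m/s

L = ½ρv²S·CL ⇒ v = √(2L/(ρ·S·CL))
v = √(2 × 837 / (1.24 × 1.85 × 1.03)) = √708.5 = 26.6 m/s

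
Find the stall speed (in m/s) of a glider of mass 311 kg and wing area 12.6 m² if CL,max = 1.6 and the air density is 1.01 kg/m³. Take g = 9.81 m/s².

V_stall = 17.3 m/s

Weight W = mg = 311 × 9.81 = 3051 N.
V_stall = √(2W/(ρ·S·CL,max)) = √(2 × 3051 / (1.01 × 12.6 × 1.6))
V_stall = √299.7 = 17.3 m/s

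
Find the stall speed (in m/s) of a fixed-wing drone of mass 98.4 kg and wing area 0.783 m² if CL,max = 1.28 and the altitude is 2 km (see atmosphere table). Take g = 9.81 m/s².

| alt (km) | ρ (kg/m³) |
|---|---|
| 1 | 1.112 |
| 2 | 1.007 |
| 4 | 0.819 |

V_stall = 43.7 m/s

At 2 km, from the table: ρ = 1.007 kg/m³.
At stall, lift equals weight: L = W = m·g = 98.4 × 9.81 = 965.3 N.
V_stall = √(2W/(ρ·S·CL,max)) = √(2 × 965.3 / (1.007 × 0.783 × 1.28))
V_stall = √1913 = 43.7 m/s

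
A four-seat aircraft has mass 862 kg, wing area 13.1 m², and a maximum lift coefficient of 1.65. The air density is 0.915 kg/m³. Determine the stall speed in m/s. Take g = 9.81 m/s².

Stall occurs when L = W at CL,max. W = mg = 862 × 9.81 = 8456 N.
V_stall = √(2W/(ρ·S·CL,max)) = √(2 × 8456 / (0.915 × 13.1 × 1.65))
V_stall = √855.1 = 29.2 m/s

V_stall = 29.2 m/s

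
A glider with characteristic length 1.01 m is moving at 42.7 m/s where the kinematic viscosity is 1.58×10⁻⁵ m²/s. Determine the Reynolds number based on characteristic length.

Re = 2.73×10^6

Re = v·c/ν = 42.7 × 1.01 / (1.58×10⁻⁵) = 2.73×10^6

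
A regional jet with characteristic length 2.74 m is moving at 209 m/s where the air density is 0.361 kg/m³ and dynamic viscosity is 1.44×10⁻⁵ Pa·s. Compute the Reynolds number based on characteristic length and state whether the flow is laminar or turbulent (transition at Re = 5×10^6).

Re = ρ·v·c/μ = 0.361 × 209 × 2.74 / (1.44×10⁻⁵) = 1.44×10^7
Since 1.44×10^7 > 5×10^6, the flow is turbulent.

Re = 1.44×10^7 (turbulent)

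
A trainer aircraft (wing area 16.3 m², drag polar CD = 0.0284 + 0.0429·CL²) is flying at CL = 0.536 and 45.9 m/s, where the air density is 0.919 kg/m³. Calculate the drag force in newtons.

D = 643 N

CD = 0.0284 + 0.0429 × 0.536² = 0.04072
D = ½ρv²S·CD = ½ × 0.919 × 45.9² × 16.3 × 0.04072 = 643 N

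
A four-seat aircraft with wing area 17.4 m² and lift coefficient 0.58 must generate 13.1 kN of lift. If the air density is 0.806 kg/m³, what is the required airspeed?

v = 56.8 m/s

L = ½ρv²S·CL ⇒ v = √(2L/(ρ·S·CL))
v = √(2 × 13100 / (0.806 × 17.4 × 0.58)) = √3221 = 56.8 m/s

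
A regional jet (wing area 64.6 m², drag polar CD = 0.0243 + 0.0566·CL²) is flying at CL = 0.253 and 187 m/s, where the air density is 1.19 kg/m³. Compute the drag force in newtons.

CD = 0.0243 + 0.0566 × 0.253² = 0.02792
D = ½ρv²S·CD = ½ × 1.19 × 187² × 64.6 × 0.02792 = 37500 N

D = 37500 N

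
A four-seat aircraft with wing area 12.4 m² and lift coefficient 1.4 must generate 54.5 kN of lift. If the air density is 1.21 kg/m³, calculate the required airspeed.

L = ½ρv²S·CL ⇒ v = √(2L/(ρ·S·CL))
v = √(2 × 54500 / (1.21 × 12.4 × 1.4)) = √5189 = 72 m/s

v = 72 m/s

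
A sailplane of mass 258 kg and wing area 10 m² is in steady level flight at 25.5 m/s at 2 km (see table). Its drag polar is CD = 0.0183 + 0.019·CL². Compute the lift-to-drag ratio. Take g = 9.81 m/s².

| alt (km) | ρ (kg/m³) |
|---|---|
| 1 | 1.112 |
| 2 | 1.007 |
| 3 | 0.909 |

At 2 km, from the table: ρ = 1.007 kg/m³.
Weight W = mg = 258 × 9.81 = 2531 N; in level flight L = W.
Dynamic pressure q = 0.5 × 1.007 × 25.5² = 327.4 Pa.
CL = 2W/(ρv²S) = 2×2531/(1.007×25.5²×10) = 0.7731.
CD = 0.0183 + 0.019 × 0.7731² = 0.02965.
L/D = CL/CD = 0.7731 / 0.02965 = 26.1

L/D = 26.1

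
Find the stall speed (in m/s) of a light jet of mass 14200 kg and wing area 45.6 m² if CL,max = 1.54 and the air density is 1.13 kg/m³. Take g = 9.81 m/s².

Stall occurs when L = W at CL,max. W = mg = 14200 × 9.81 = 1.393×10^5 N.
From L = ½ρV²S·CL,max = W: V_stall = √(2W/(ρSCL,max)) = √(2·1.393×10^5/(1.13·45.6·1.54))
V_stall = √3511 = 59.3 m/s

V_stall = 59.3 m/s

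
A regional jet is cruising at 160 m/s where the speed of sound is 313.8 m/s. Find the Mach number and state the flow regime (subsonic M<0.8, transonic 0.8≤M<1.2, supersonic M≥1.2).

M = v/a = 160 / 313.8 = 0.51
M = 0.51 → subsonic.

M = 0.51 (subsonic)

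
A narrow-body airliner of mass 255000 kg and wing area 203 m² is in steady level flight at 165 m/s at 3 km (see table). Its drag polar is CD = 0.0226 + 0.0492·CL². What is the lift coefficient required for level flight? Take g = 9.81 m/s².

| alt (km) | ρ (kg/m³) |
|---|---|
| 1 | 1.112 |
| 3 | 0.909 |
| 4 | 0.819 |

CL = 0.996

At 3 km, from the table: ρ = 0.909 kg/m³.
Weight W = mg = 255000 × 9.81 = 2.5016×10^6 N; in level flight L = W.
q = ½ρv² = ½ × 0.909 × 165² = 12370 Pa.
Required CL = L/(qS) = 2.5016×10^6/(12370·203) = 0.9959.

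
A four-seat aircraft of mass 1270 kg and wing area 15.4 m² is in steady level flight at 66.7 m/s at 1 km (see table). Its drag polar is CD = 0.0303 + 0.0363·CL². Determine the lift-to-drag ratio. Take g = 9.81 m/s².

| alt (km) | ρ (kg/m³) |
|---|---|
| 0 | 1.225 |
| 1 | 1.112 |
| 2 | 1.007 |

At 1 km, from the table: ρ = 1.112 kg/m³.
Level flight ⇒ L = W = m·g = 1270 × 9.81 = 12459 N.
q = ½ρv² = ½ × 1.112 × 66.7² = 2474 Pa.
CL = W/(q·S) = 12459 / (2474 × 15.4) = 0.3271.
CD = 0.0303 + 0.0363 × 0.3271² = 0.03418.
L/D = CL/CD = 0.3271 / 0.03418 = 9.57

L/D = 9.57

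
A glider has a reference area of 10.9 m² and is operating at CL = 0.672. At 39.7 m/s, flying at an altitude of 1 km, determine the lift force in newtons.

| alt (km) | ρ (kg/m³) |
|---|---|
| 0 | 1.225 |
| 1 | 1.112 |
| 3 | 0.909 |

At 1 km, from the table: ρ = 1.112 kg/m³.
L = ½ρv²S·CL = ½ × 1.112 × 39.7² × 10.9 × 0.672 = 6420 N ≈ 6.42 kN

L = 6420 N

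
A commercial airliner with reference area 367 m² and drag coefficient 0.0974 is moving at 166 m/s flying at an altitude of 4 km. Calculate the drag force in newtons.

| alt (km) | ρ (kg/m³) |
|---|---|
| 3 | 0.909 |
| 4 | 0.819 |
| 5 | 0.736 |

D = 4.03×10^5 N

At 4 km, from the table: ρ = 0.819 kg/m³.
Dynamic pressure q = ½ρv² = ½ × 0.819 × 166² = 11280 Pa.
D = q·S·CD = 11280 × 367 × 0.0974 = 4.03×10^5 N ≈ 403 kN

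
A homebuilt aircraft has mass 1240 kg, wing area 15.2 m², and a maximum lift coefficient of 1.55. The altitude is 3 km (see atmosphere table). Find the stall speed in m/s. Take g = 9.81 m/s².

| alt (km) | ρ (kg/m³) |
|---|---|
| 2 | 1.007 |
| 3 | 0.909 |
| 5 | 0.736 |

V_stall = 33.7 m/s

At 3 km, from the table: ρ = 0.909 kg/m³.
Stall occurs when L = W at CL,max. W = mg = 1240 × 9.81 = 12160 N.
From L = ½ρV²S·CL,max = W: V_stall = √(2W/(ρSCL,max)) = √(2·12160/(0.909·15.2·1.55))
V_stall = √1136 = 33.7 m/s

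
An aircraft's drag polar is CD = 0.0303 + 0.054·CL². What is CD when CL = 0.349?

CD = 0.0369

CD = 0.0303 + 0.054 × 0.349² = 0.0303 + 0.006577 = 0.0369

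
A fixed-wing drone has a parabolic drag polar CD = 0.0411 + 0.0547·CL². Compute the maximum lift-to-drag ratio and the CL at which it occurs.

For CD = CD0 + K·CL², (L/D)max occurs at CL* = √(CD0/K) and equals 1/(2√(K·CD0)).
(L/D)max = 1/(2√(0.0547 × 0.0411)) = 1/(2 × 0.04741) = 10.5
CL* = √(0.0411/0.0547) = 0.867

(L/D)max = 10.5, at CL = 0.867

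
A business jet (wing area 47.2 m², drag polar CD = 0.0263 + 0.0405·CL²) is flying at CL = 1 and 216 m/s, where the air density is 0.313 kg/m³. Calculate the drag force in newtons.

D = 23000 N

CD = 0.0263 + 0.0405 × 1² = 0.0668
D = ½ρv²S·CD = ½ × 0.313 × 216² × 47.2 × 0.0668 = 23000 N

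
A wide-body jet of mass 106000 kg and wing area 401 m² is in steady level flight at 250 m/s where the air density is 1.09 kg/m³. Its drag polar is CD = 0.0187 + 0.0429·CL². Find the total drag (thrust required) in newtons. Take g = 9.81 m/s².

D = 2.59×10^5 N

Weight W = mg = 106000 × 9.81 = 1.0399×10^6 N; in level flight L = W.
q = ½ρv² = ½ × 1.09 × 250² = 34060 Pa.
CL = 2W/(ρv²S) = 2×1.0399×10^6/(1.09×250²×401) = 0.07613.
CD = 0.0187 + 0.0429 × 0.07613² = 0.01895.
D = q·S·CD = 34060 × 401 × 0.01895 = 2.588×10^5 N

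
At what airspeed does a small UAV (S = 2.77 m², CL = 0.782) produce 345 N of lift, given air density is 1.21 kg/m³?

v = 16.2 m/s

L = ½ρv²S·CL ⇒ v = √(2L/(ρ·S·CL))
v = √(2 × 345 / (1.21 × 2.77 × 0.782)) = √263.3 = 16.2 m/s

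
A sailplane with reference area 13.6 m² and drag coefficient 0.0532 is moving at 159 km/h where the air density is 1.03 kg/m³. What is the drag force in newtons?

D = 727 N

Convert speed: v = 159 km/h ÷ 3.6 = 44.17 m/s.
Dynamic pressure q = ½ρv² = ½ × 1.03 × 44.17² = 1005 Pa.
D = q·S·CD = 1005 × 13.6 × 0.0532 = 727 N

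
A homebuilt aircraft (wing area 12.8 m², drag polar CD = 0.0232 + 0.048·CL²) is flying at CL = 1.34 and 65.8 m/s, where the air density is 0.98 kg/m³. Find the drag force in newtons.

D = 2970 N

CD = 0.0232 + 0.048 × 1.34² = 0.1094
D = ½ρv²S·CD = ½ × 0.98 × 65.8² × 12.8 × 0.1094 = 2970 N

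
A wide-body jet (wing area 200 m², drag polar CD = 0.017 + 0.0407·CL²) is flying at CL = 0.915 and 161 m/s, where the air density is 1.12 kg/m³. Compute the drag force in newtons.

CD = 0.017 + 0.0407 × 0.915² = 0.05108
D = ½ρv²S·CD = ½ × 1.12 × 161² × 200 × 0.05108 = 1.48×10^5 N

D = 1.48×10^5 N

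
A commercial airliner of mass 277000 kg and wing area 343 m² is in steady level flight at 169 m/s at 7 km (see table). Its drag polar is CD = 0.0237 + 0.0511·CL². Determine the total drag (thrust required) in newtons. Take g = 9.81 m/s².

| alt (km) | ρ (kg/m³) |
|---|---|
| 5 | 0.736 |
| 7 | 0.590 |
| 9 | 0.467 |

D = 1.99×10^5 N

At 7 km, from the table: ρ = 0.590 kg/m³.
Level flight ⇒ L = W = m·g = 277000 × 9.81 = 2.7174×10^6 N.
q = ½ρv² = ½ × 0.59 × 169² = 8425 Pa.
CL = W/(q·S) = 2.7174×10^6 / (8425 × 343) = 0.9403.
CD = 0.0237 + 0.0511 × 0.9403² = 0.06888.
D = q·S·CD = 8425 × 343 × 0.06888 = 1.991×10^5 N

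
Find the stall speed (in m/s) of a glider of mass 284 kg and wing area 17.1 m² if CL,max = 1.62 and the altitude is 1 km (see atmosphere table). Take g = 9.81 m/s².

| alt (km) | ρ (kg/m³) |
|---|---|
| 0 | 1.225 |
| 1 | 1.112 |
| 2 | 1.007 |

At 1 km, from the table: ρ = 1.112 kg/m³.
Weight W = mg = 284 × 9.81 = 2786 N.
From L = ½ρV²S·CL,max = W: V_stall = √(2W/(ρSCL,max)) = √(2·2786/(1.112·17.1·1.62))
V_stall = √180.9 = 13.4 m/s

V_stall = 13.4 m/s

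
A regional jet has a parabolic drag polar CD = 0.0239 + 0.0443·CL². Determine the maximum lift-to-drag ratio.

For CD = CD0 + K·CL², (L/D)max occurs at CL* = √(CD0/K) and equals 1/(2√(K·CD0)).
(L/D)max = 1/(2√(0.0443 × 0.0239)) = 1/(2 × 0.03254) = 15.4

(L/D)max = 15.4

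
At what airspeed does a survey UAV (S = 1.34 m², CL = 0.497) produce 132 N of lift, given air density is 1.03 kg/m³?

v = 19.6 m/s

L = ½ρv²S·CL ⇒ v = √(2L/(ρ·S·CL))
v = √(2 × 132 / (1.03 × 1.34 × 0.497)) = √384.9 = 19.6 m/s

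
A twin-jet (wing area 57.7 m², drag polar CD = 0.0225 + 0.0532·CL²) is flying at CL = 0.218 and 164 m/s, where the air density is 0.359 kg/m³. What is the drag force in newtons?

D = 6970 N

CD = 0.0225 + 0.0532 × 0.218² = 0.02503
D = ½ρv²S·CD = ½ × 0.359 × 164² × 57.7 × 0.02503 = 6970 N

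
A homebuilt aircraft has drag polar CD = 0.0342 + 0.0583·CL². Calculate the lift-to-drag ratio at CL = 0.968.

CD = 0.0342 + 0.0583 × 0.968² = 0.08883
L/D = CL/CD = 0.968 / 0.08883 = 10.9

L/D = 10.9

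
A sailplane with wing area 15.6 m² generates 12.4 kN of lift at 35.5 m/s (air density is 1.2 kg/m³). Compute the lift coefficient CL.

CL = 1.05

From L = ½ρv²S·CL, rearranging gives CL = 2L/(ρv²S).
CL = 2 × 12400 / (1.2 × 35.5² × 15.6) = 1.05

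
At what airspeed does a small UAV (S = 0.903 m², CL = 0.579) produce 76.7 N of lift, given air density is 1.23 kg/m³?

L = ½ρv²S·CL ⇒ v = √(2L/(ρ·S·CL))
v = √(2 × 76.7 / (1.23 × 0.903 × 0.579)) = √238.5 = 15.4 m/s

v = 15.4 m/s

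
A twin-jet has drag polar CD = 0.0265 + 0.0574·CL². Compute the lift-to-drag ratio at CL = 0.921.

CD = 0.0265 + 0.0574 × 0.921² = 0.07519
L/D = CL/CD = 0.921 / 0.07519 = 12.2

L/D = 12.2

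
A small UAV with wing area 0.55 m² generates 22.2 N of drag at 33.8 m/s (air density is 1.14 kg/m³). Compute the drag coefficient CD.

CD = 0.062

From D = ½ρv²S·CD, rearranging gives CD = 2D/(ρv²S).
CD = 2 × 22.2 / (1.14 × 33.8² × 0.55) = 0.062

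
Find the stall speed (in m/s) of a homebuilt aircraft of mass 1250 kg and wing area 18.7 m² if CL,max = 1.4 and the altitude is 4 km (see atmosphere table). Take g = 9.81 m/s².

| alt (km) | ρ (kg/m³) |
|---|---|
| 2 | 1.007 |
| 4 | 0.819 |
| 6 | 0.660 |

V_stall = 33.8 m/s

At 4 km, from the table: ρ = 0.819 kg/m³.
At stall, lift equals weight: L = W = m·g = 1250 × 9.81 = 12260 N.
From L = ½ρV²S·CL,max = W: V_stall = √(2W/(ρSCL,max)) = √(2·12260/(0.819·18.7·1.4))
V_stall = √1144 = 33.8 m/s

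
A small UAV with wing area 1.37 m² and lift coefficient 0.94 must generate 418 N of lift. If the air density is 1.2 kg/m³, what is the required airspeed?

v = 23.3 m/s

L = ½ρv²S·CL ⇒ v = √(2L/(ρ·S·CL))
v = √(2 × 418 / (1.2 × 1.37 × 0.94)) = √541 = 23.3 m/s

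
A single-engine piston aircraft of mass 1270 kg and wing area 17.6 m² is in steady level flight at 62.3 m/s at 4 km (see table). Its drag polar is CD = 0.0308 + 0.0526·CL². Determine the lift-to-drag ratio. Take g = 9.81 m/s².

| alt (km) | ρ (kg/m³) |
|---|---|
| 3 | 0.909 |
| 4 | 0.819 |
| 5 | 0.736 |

L/D = 10.8

At 4 km, from the table: ρ = 0.819 kg/m³.
In steady level flight, lift balances weight: W = mg = 1270 × 9.81 = 12459 N.
q = ½ρv² = ½ × 0.819 × 62.3² = 1589 Pa.
CL = 2W/(ρv²S) = 2×12459/(0.819×62.3²×17.6) = 0.4454.
CD = 0.0308 + 0.0526 × 0.4454² = 0.04123.
L/D = CL/CD = 0.4454 / 0.04123 = 10.8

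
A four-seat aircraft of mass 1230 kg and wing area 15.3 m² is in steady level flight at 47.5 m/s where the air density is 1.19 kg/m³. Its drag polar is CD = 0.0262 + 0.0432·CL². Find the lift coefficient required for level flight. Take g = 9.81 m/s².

CL = 0.587

Weight W = mg = 1230 × 9.81 = 12066 N; in level flight L = W.
q = ½ρv² = ½ × 1.19 × 47.5² = 1342 Pa.
Required CL = L/(qS) = 12066/(1342·15.3) = 0.5875.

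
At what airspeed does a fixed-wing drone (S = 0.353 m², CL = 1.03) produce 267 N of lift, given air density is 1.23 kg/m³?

L = ½ρv²S·CL ⇒ v = √(2L/(ρ·S·CL))
v = √(2 × 267 / (1.23 × 0.353 × 1.03)) = √1194 = 34.6 m/s

v = 34.6 m/s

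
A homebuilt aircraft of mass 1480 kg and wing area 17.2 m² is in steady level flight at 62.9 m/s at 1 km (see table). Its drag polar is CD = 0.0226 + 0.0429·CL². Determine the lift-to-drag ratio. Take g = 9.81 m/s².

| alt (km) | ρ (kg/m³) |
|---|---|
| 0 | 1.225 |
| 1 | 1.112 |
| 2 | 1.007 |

At 1 km, from the table: ρ = 1.112 kg/m³.
Weight W = mg = 1480 × 9.81 = 14519 N; in level flight L = W.
Dynamic pressure q = 0.5 × 1.112 × 62.9² = 2200 Pa.
Required CL = L/(qS) = 14519/(2200·17.2) = 0.3837.
CD = 0.0226 + 0.0429 × 0.3837² = 0.02892.
L/D = CL/CD = 0.3837 / 0.02892 = 13.3

L/D = 13.3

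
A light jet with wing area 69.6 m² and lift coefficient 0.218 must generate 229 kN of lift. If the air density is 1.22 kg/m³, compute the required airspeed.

v = 157 m/s

L = ½ρv²S·CL ⇒ v = √(2L/(ρ·S·CL))
v = √(2 × 2.29×10^5 / (1.22 × 69.6 × 0.218)) = √24740 = 157 m/s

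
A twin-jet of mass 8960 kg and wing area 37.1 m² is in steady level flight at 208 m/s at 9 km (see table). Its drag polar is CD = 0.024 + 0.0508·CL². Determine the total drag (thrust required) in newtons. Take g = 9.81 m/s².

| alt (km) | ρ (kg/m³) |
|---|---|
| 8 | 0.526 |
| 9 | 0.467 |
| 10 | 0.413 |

At 9 km, from the table: ρ = 0.467 kg/m³.
In steady level flight, lift balances weight: W = mg = 8960 × 9.81 = 87898 N.
q = ½ρv² = ½ × 0.467 × 208² = 10100 Pa.
Required CL = L/(qS) = 87898/(10100·37.1) = 0.2345.
CD = 0.024 + 0.0508 × 0.2345² = 0.02679.
D = q·S·CD = 10100 × 37.1 × 0.02679 = 10040 N

D = 10000 N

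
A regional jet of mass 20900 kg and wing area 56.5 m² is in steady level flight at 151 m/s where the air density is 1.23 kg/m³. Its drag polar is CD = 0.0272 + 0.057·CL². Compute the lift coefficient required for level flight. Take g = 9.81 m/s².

CL = 0.259

Weight W = mg = 20900 × 9.81 = 2.0503×10^5 N; in level flight L = W.
Dynamic pressure q = 0.5 × 1.23 × 151² = 14020 Pa.
Required CL = L/(qS) = 2.0503×10^5/(14020·56.5) = 0.2588.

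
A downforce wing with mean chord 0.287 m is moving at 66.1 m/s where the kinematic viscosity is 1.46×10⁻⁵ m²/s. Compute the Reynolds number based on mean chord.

Re = v·c/ν = 66.1 × 0.287 / (1.46×10⁻⁵) = 1.3×10^6

Re = 1.3×10^6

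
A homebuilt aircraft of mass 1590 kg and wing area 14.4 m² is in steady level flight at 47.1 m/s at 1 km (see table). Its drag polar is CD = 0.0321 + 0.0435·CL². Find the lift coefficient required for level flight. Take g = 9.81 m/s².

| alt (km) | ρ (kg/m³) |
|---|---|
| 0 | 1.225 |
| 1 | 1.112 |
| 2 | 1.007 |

CL = 0.878

At 1 km, from the table: ρ = 1.112 kg/m³.
Level flight ⇒ L = W = m·g = 1590 × 9.81 = 15598 N.
Dynamic pressure q = 0.5 × 1.112 × 47.1² = 1233 Pa.
CL = 2W/(ρv²S) = 2×15598/(1.112×47.1²×14.4) = 0.8782.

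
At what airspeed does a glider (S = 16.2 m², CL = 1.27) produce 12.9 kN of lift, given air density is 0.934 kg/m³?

v = 36.6 m/s

L = ½ρv²S·CL ⇒ v = √(2L/(ρ·S·CL))
v = √(2 × 12900 / (0.934 × 16.2 × 1.27)) = √1343 = 36.6 m/s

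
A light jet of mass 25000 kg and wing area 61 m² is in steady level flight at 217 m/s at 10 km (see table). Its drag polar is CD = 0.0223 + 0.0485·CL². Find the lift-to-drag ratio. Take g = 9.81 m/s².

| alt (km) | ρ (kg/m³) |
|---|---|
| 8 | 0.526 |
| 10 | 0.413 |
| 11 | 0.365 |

At 10 km, from the table: ρ = 0.413 kg/m³.
Weight W = mg = 25000 × 9.81 = 2.4525×10^5 N; in level flight L = W.
q = ½ρv² = ½ × 0.413 × 217² = 9724 Pa.
CL = 2W/(ρv²S) = 2×2.4525×10^5/(0.413×217²×61) = 0.4135.
CD = 0.0223 + 0.0485 × 0.4135² = 0.03059.
L/D = CL/CD = 0.4135 / 0.03059 = 13.5

L/D = 13.5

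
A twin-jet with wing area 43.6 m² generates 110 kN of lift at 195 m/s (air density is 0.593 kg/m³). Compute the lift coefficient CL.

From L = ½ρv²S·CL, rearranging gives CL = 2L/(ρv²S).
CL = 2 × 1.1×10^5 / (0.593 × 195² × 43.6) = 0.224

CL = 0.224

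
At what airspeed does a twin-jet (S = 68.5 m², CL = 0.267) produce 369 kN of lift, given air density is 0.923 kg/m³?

L = ½ρv²S·CL ⇒ v = √(2L/(ρ·S·CL))
v = √(2 × 3.69×10^5 / (0.923 × 68.5 × 0.267)) = √43720 = 209 m/s

v = 209 m/s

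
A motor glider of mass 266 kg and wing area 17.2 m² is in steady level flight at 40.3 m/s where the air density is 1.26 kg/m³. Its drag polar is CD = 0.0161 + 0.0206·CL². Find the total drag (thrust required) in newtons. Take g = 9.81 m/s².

D = 291 N

Level flight ⇒ L = W = m·g = 266 × 9.81 = 2609.5 N.
Dynamic pressure q = 0.5 × 1.26 × 40.3² = 1023 Pa.
CL = W/(q·S) = 2609.5 / (1023 × 17.2) = 0.1483.
CD = 0.0161 + 0.0206 × 0.1483² = 0.01655.
D = q·S·CD = 1023 × 17.2 × 0.01655 = 291.3 N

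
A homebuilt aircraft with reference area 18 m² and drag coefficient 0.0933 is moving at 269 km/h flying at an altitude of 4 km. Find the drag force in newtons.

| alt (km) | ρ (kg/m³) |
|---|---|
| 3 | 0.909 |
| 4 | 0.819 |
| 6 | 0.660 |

At 4 km, from the table: ρ = 0.819 kg/m³.
Convert speed: v = 269 km/h ÷ 3.6 = 74.72 m/s.
D = ½ρv²S·CD = ½ × 0.819 × 74.72² × 18 × 0.0933 = 3840 N

D = 3840 N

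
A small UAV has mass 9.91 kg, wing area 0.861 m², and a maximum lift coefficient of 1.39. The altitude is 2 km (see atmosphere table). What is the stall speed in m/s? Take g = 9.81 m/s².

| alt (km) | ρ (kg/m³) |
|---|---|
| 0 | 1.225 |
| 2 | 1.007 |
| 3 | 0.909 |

V_stall = 12.7 m/s

At 2 km, from the table: ρ = 1.007 kg/m³.
Weight W = mg = 9.91 × 9.81 = 97.22 N.
From L = ½ρV²S·CL,max = W: V_stall = √(2W/(ρSCL,max)) = √(2·97.22/(1.007·0.861·1.39))
V_stall = √161.3 = 12.7 m/s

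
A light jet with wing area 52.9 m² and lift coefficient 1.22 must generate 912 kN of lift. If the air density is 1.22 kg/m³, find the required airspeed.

v = 152 m/s

L = ½ρv²S·CL ⇒ v = √(2L/(ρ·S·CL))
v = √(2 × 9.12×10^5 / (1.22 × 52.9 × 1.22)) = √23170 = 152 m/s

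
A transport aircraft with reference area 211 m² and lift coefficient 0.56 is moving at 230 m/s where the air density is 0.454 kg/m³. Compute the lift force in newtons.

Dynamic pressure q = ½ρv² = ½ × 0.454 × 230² = 12010 Pa.
L = q·S·CL = 12010 × 211 × 0.56 = 1.42×10^6 N ≈ 1420 kN

L = 1.42×10^6 N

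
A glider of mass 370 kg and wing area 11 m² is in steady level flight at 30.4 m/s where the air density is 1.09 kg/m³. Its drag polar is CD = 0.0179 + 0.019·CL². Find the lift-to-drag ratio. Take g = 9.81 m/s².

L/D = 25.1

Level flight ⇒ L = W = m·g = 370 × 9.81 = 3629.7 N.
q = ½ρv² = ½ × 1.09 × 30.4² = 503.7 Pa.
CL = 2W/(ρv²S) = 2×3629.7/(1.09×30.4²×11) = 0.6551.
CD = 0.0179 + 0.019 × 0.6551² = 0.02605.
L/D = CL/CD = 0.6551 / 0.02605 = 25.1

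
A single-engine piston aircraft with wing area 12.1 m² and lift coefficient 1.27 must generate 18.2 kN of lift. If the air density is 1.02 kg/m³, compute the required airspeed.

v = 48.2 m/s

L = ½ρv²S·CL ⇒ v = √(2L/(ρ·S·CL))
v = √(2 × 18200 / (1.02 × 12.1 × 1.27)) = √2322 = 48.2 m/s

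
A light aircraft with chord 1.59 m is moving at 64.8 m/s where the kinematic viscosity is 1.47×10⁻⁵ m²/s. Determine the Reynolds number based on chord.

Re = v·c/ν = 64.8 × 1.59 / (1.47×10⁻⁵) = 7.01×10^6

Re = 7.01×10^6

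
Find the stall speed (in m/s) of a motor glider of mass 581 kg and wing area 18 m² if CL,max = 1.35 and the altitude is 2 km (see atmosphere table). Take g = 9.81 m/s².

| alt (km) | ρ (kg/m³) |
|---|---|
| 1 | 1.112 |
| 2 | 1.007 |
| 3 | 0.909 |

At 2 km, from the table: ρ = 1.007 kg/m³.
Stall occurs when L = W at CL,max. W = mg = 581 × 9.81 = 5700 N.
From L = ½ρV²S·CL,max = W: V_stall = √(2W/(ρSCL,max)) = √(2·5700/(1.007·18·1.35))
V_stall = √465.8 = 21.6 m/s

V_stall = 21.6 m/s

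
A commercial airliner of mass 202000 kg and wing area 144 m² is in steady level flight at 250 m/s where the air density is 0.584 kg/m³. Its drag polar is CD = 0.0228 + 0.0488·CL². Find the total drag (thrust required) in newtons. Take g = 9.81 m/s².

D = 1.33×10^5 N

Level flight ⇒ L = W = m·g = 202000 × 9.81 = 1.9816×10^6 N.
Dynamic pressure q = 0.5 × 0.584 × 250² = 18250 Pa.
CL = W/(q·S) = 1.9816×10^6 / (18250 × 144) = 0.754.
CD = 0.0228 + 0.0488 × 0.754² = 0.05055.
D = q·S·CD = 18250 × 144 × 0.05055 = 1.328×10^5 N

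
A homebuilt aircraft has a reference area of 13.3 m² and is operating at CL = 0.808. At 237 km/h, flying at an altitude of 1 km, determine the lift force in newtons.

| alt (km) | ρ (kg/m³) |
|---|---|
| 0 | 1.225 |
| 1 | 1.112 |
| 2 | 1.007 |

L = 25900 N

At 1 km, from the table: ρ = 1.112 kg/m³.
Convert speed: v = 237 km/h ÷ 3.6 = 65.83 m/s.
L = ½ρv²S·CL = ½ × 1.112 × 65.83² × 13.3 × 0.808 = 25900 N ≈ 25.9 kN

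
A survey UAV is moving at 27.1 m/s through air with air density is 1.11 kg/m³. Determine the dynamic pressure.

q = ½ρv² = ½ × 1.11 × 27.1² = 408 Pa

q = 408 Pa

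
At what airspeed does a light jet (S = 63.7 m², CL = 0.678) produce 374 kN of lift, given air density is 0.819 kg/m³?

v = 145 m/s

L = ½ρv²S·CL ⇒ v = √(2L/(ρ·S·CL))
v = √(2 × 3.74×10^5 / (0.819 × 63.7 × 0.678)) = √21150 = 145 m/s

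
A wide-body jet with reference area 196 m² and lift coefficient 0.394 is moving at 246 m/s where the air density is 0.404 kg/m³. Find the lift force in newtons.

Dynamic pressure q = ½ρv² = ½ × 0.404 × 246² = 12220 Pa.
L = q·S·CL = 12220 × 196 × 0.394 = 9.44×10^5 N ≈ 944 kN

L = 9.44×10^5 N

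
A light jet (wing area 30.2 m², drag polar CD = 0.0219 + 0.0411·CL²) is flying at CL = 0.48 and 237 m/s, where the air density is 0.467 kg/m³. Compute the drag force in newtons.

D = 12400 N

CD = 0.0219 + 0.0411 × 0.48² = 0.03137
D = ½ρv²S·CD = ½ × 0.467 × 237² × 30.2 × 0.03137 = 12400 N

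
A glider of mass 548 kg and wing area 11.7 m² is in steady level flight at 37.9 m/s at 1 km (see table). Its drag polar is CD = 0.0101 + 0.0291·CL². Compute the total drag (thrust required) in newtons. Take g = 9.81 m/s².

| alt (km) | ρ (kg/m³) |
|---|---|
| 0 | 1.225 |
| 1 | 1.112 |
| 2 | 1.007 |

D = 184 N

At 1 km, from the table: ρ = 1.112 kg/m³.
In steady level flight, lift balances weight: W = mg = 548 × 9.81 = 5375.9 N.
q = ½ρv² = ½ × 1.112 × 37.9² = 798.6 Pa.
CL = 2W/(ρv²S) = 2×5375.9/(1.112×37.9²×11.7) = 0.5753.
CD = 0.0101 + 0.0291 × 0.5753² = 0.01973.
D = q·S·CD = 798.6 × 11.7 × 0.01973 = 184.4 N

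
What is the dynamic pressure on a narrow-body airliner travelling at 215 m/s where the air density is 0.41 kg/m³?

q = ½ρv² = ½ × 0.41 × 215² = 9480 Pa

q = 9480 Pa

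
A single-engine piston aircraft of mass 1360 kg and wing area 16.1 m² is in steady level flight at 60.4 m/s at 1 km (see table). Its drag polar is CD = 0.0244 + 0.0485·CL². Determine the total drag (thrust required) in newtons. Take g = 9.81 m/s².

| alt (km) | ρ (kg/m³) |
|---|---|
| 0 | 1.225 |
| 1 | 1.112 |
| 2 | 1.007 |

At 1 km, from the table: ρ = 1.112 kg/m³.
Level flight ⇒ L = W = m·g = 1360 × 9.81 = 13342 N.
q = ½ρv² = ½ × 1.112 × 60.4² = 2028 Pa.
CL = 2W/(ρv²S) = 2×13342/(1.112×60.4²×16.1) = 0.4085.
CD = 0.0244 + 0.0485 × 0.4085² = 0.03249.
D = q·S·CD = 2028 × 16.1 × 0.03249 = 1061 N

D = 1060 N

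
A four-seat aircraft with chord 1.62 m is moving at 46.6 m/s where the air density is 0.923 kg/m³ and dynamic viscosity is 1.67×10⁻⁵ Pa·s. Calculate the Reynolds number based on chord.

Re = 4.17×10^6

Re = ρ·v·c/μ = 0.923 × 46.6 × 1.62 / (1.67×10⁻⁵) = 4.17×10^6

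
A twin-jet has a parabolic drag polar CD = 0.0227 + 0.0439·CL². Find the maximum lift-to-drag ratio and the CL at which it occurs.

For CD = CD0 + K·CL², (L/D)max occurs at CL* = √(CD0/K) and equals 1/(2√(K·CD0)).
(L/D)max = 1/(2√(0.0439 × 0.0227)) = 1/(2 × 0.03157) = 15.8
CL* = √(0.0227/0.0439) = 0.719

(L/D)max = 15.8, at CL = 0.719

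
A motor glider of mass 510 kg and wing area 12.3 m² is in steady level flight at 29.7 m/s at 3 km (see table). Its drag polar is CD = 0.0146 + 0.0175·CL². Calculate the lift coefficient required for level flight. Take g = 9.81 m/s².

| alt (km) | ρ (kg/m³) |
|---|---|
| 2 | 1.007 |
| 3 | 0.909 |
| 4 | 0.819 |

CL = 1.01

At 3 km, from the table: ρ = 0.909 kg/m³.
Weight W = mg = 510 × 9.81 = 5003.1 N; in level flight L = W.
Dynamic pressure q = 0.5 × 0.909 × 29.7² = 400.9 Pa.
CL = 2W/(ρv²S) = 2×5003.1/(0.909×29.7²×12.3) = 1.015.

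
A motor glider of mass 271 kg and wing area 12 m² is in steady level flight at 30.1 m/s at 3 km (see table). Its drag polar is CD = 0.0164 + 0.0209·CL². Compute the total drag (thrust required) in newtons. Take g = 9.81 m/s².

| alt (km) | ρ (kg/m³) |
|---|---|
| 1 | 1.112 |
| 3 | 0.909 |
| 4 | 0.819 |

D = 111 N

At 3 km, from the table: ρ = 0.909 kg/m³.
Weight W = mg = 271 × 9.81 = 2658.5 N; in level flight L = W.
Dynamic pressure q = 0.5 × 0.909 × 30.1² = 411.8 Pa.
CL = 2W/(ρv²S) = 2×2658.5/(0.909×30.1²×12) = 0.538.
CD = 0.0164 + 0.0209 × 0.538² = 0.02245.
D = q·S·CD = 411.8 × 12 × 0.02245 = 110.9 N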